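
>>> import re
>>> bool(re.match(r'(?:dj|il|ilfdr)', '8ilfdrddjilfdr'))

False

With `match`, the pattern is implicitly anchored at the beginning.
Here the string doesn't start with a match, so the call returns None, and `bool(None)` is False.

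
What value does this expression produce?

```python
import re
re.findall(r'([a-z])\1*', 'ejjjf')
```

After group 1 captures some text, `\1` only succeeds where that same text appears again.
`findall` collects group 1 from each match (3 total).

['e', 'j', 'f']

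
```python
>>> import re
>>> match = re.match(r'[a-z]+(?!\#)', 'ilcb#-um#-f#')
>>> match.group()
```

'ilc'

With `match`, the pattern is implicitly anchored at the beginning.
The match spans [0:3] → 'ilc'.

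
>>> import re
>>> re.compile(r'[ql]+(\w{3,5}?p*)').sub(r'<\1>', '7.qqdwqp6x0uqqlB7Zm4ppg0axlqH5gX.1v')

'7.<dwqp>6x0u<B7Z>m4ppg0ax<H5g>X.1v'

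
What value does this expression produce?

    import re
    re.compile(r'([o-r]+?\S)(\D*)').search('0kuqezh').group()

'qezh'

This matches one or more of a character in [o-r] (lazy), then a non-whitespace character (captured); then zero or more of a non-digit (captured).
`re.search` scans for the first position where the pattern succeeds.
The match spans [3:7] → 'qezh'.
Captured: group 1 = 'qe', group 2 = 'zh'.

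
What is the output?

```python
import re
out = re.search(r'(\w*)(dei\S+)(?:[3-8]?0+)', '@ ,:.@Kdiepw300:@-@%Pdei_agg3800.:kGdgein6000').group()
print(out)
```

Pdei_agg3800.:kGdgein6000

This matches zero or more of a word character (captured); then the literal 'dei', then one or more of a non-whitespace character (captured); then optionally a character in [3-8], then one or more of the literal '0' (non-capturing group).
`re.search` scans for the first position where the pattern succeeds.
The match spans [20:45] → 'Pdei_agg3800.:kGdgein6000'.
Captured: group 1 = 'P', group 2 = 'dei_agg3800.:kGdgein600'.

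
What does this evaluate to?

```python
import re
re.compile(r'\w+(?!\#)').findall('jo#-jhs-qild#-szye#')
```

A negative assertion filters positions out without eating any characters.
Scanning left to right: at [0:1] → 'j'; at [4:7] → 'jhs'; at [8:11] → 'qil'; at [14:17] → 'szy'.
`findall` yields the raw match text (4 of them) because the pattern has no groups.

['j', 'jhs', 'qil', 'szy']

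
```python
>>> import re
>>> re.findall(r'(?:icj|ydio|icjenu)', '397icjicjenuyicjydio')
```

Alternation isn't longest-match — the leftmost alternative that fits at this position is chosen.
With no groups in the pattern, `findall` gives back each whole match — 4 here.

['icj', 'icj', 'icj', 'ydio']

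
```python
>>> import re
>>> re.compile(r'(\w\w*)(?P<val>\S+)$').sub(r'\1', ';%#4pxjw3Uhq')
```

The pattern matches a word character, then zero or more of a word character (captured); then one or more of a non-whitespace character (captured as 'val'); then anchored at the end.
Matches: at [3:12] → '4pxjw3Uhq'.
`\1` in the replacement pulls in group 1's text for each match.

';%#4pxjw3Uh'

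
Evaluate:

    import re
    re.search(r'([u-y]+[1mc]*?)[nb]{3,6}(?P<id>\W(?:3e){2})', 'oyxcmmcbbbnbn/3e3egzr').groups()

The match spans [1:18] → 'yxcmmcbbbnbn/3e3e'.
Captured: group 1 = 'yxcmmc', group 2 = '/3e3e'.

('yxcmmc', '/3e3e')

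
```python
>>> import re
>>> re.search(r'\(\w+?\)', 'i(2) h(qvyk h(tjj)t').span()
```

The match spans [1:4] → '(2)'.

(1, 4)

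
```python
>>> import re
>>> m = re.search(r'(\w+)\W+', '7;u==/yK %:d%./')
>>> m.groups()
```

The match spans [0:2] → '7;'.
Captured: group 1 = '7'.

('7',)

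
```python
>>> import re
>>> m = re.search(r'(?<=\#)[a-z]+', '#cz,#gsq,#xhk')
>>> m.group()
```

'cz'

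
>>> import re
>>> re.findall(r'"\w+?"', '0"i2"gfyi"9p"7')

['"i2"', '"9p"']

Matches: at [1:5] → '"i2"'; at [9:13] → '"9p"'.
`findall` yields the raw match text (2 of them) because the pattern has no groups.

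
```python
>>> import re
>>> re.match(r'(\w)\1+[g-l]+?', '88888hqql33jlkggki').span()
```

`\1` has to match the exact text group 1 already captured.
`re.match` won't scan ahead — the pattern has to work from the very first character.
The match spans [0:6] → '88888h'.
Captured: group 1 = '8'.

(0, 6)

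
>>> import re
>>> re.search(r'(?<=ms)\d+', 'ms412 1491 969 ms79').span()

(2, 5)

The `(?=…)`/`(?<=…)` assertion just peeks at neighbouring text; it doesn't advance the match position.
`re.search` tries every starting position until one works.
The match spans [2:5] → '412'.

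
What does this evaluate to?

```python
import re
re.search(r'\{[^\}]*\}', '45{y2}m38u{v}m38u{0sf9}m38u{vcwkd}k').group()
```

`search` walks the string left to right and returns the first match it finds.
The match spans [2:6] → '{y2}'.

'{y2}'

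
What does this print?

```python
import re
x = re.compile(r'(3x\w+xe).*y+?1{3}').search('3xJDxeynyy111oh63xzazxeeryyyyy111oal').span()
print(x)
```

This matches the literal '3x', then one or more of a word character, then the literal 'xe' (captured); then zero or more of any character, then one or more of a literal 'y' (lazy), then exactly 3 of a literal '1'.
`re.search` tries every starting position until one works.
The match spans [0:33] → '3xJDxeynyy111oh63xzazxeeryyyyy111'.
Captured: group 1 = '3xJDxeynyy111oh63xzazxe'.

(0, 33)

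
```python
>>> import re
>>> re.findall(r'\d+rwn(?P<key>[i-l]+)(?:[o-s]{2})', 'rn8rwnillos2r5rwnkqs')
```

This matches one or more of a digit, then the literal 'rwn'; then one or more of a character in [i-l] (captured as 'key'); then exactly 2 of a character in [o-s] (non-capturing group).
`findall` collects group 1 from each match (2 total).

['ill', 'k']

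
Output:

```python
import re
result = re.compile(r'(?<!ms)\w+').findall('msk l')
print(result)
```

['msk', 'l']

`(?!…)`/`(?<!…)` only lets a position through if the neighbouring text does NOT match; no characters are consumed.
Matches: at [0:3] → 'msk'; at [4:5] → 'l'.
With no groups in the pattern, `findall` gives back each whole match — 2 here.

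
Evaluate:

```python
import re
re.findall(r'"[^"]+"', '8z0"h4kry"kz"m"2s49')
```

['"h4kry"', '"m"']

Scanning left to right: at [3:10] → '"h4kry"'; at [12:15] → '"m"'.
`findall` yields the raw match text (2 of them) because the pattern has no groups.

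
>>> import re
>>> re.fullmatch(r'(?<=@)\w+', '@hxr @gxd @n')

For `fullmatch`, every character of the input must be accounted for by the pattern.
Here the string isn't matched end-to-end, so the call returns None.

None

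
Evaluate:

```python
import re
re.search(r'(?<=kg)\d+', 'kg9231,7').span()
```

The `(?=…)`/`(?<=…)` assertion just peeks at neighbouring text; it doesn't advance the match position.
`re.search` tries every starting position until one works.
The match spans [2:6] → '9231'.

(2, 6)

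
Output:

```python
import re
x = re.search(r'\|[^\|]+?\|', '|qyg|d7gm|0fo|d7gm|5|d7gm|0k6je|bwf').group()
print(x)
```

|qyg|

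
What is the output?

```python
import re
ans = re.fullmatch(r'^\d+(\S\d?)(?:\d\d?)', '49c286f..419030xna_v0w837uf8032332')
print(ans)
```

The pattern matches anchored at the start of the string; then one or more of a digit; then a non-whitespace character, then optionally a digit (captured); then a digit, then optionally a digit (non-capturing group).
`re.fullmatch` is like wrapping the pattern in `^…$` (in single-line mode).
Here the pattern can't cover the whole string, so the call returns None.

None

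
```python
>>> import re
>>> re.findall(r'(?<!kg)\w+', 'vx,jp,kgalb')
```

['vx', 'jp', 'kgalb']

`(?!…)`/`(?<!…)` only lets a position through if the neighbouring text does NOT match; no characters are consumed.
Scanning left to right: at [0:2] → 'vx'; at [3:5] → 'jp'; at [6:11] → 'kgalb'.
With no groups in the pattern, `findall` gives back each whole match — 3 here.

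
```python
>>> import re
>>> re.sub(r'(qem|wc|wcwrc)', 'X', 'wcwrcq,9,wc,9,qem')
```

'Xwrcq,9,X,9,X'

Alternation tries branches left to right and keeps the first one that lets the overall match succeed at that position.
`sub` substitutes 'X' at each match site.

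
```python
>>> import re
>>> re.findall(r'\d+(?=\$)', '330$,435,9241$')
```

['330', '9241']

The `(?=…)`/`(?<=…)` assertion just peeks at neighbouring text; it doesn't advance the match position.
Matches: at [0:3] → '330'; at [9:13] → '9241'.
`findall` yields the raw match text (2 of them) because the pattern has no groups.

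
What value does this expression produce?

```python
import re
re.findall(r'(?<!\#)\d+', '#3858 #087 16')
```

['858', '87', '16']

Because the assertion is negative and zero-width, positions next to the forbidden text are skipped.
`findall` yields the raw match text (3 of them) because the pattern has no groups.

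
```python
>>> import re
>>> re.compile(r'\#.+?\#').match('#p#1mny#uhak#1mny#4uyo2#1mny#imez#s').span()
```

`re.match` won't scan ahead — the pattern has to work from the very first character.
The match spans [0:3] → '#p#'.

(0, 3)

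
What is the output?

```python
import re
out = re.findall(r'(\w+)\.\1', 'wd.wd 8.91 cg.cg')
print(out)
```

['wd', 'cg']

`\1` has to match the exact text group 1 already captured.
One capturing group, so `findall` returns just the captured substring from each match — 2 in all.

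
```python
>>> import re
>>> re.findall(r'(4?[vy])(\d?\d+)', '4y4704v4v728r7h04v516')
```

The pattern matches optionally the literal '4', then one of [vy] (captured); then optionally a digit, then one or more of a digit (captured).
2 groups means each result is a tuple of 2 captured strings — 4 here.

[('4y', '4704'), ('v', '4'), ('v', '728'), ('4v', '516')]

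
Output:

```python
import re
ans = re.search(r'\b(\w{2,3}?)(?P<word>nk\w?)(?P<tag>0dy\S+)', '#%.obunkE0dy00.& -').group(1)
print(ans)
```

obu

The match spans [3:16] → 'obunkE0dy00.&'.
Captured: group 1 = 'obu', group 2 = 'nkE', group 3 = '0dy00.&'.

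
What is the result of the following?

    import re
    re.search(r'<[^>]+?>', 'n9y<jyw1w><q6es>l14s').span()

Unlike `match`, `search` isn't anchored — it looks for the pattern anywhere in the string.
The match spans [3:10] → '<jyw1w>'.

(3, 10)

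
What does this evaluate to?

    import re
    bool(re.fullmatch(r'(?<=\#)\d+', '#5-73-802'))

False

`re.fullmatch` requires the pattern to consume the entire string.
Here the string isn't matched end-to-end, so the call returns None, and `bool(None)` is False.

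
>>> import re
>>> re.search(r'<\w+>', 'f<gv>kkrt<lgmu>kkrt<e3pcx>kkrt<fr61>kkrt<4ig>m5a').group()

`re.search` scans for the first position where the pattern succeeds.
The match spans [1:5] → '<gv>'.

'<gv>'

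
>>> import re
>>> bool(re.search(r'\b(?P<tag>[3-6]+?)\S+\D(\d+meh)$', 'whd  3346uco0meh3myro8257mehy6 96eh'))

The pattern matches a word boundary (`\b`, zero-width); then one or more of a character in [3-6] (lazy) (captured as 'tag'); then one or more of a non-whitespace character, then a non-digit; then one or more of a digit, then the literal 'meh' (captured); then anchored at the end.
Here no position works, so the call returns None, and `bool(None)` is False.

False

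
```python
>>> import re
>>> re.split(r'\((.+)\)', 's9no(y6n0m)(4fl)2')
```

Because the pattern has a capturing group, `split` also inserts each captured text between the pieces.

['s9no', 'y6n0m)(4fl', '2']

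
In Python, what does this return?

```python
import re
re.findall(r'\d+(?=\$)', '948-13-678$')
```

['678']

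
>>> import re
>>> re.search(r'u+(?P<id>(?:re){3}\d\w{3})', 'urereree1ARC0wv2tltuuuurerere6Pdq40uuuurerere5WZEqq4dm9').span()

(19, 33)

The match spans [19:33] → 'uuuurerere6Pdq'.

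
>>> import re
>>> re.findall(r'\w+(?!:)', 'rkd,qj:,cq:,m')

['rkd', 'q', 'c', 'm']

The negative lookaround is zero-width — it rules out positions where the adjacent text would match, without consuming anything.
Since nothing is captured, `findall` lists the 4 matched substrings directly.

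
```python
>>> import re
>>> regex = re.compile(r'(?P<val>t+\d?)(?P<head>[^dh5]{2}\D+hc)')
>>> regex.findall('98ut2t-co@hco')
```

The pattern matches one or more of a literal 't', then optionally a digit (captured as 'val'); then exactly 2 of any character except [dh5], then one or more of a non-digit, then the literal 'hc' (captured as 'head').
`findall` packs the 2 group values into a tuple for every match.

[('t2', 't-co@hc')]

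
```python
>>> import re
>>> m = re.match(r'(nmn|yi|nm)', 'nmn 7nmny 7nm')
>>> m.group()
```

Alternation isn't longest-match — the leftmost alternative that fits at this position is chosen.
`re.match` only tries the pattern at the start of the string.
The match spans [0:3] → 'nmn'.
Captured: group 1 = 'nmn'.

'nmn'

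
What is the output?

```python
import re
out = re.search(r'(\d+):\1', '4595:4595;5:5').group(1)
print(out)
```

4595

The match spans [0:9] → '4595:4595'.
Captured: group 1 = '4595'.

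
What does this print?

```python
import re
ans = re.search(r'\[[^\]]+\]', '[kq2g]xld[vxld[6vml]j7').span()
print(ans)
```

`re.search` scans for the first position where the pattern succeeds.
The match spans [0:6] → '[kq2g]'.

(0, 6)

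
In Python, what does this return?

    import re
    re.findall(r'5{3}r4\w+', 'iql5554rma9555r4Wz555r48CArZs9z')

['555r4Wz555r48CArZs9z']

The pattern matches exactly 3 of the literal '5', then the literal 'r4'; then one or more of a word character.
Since nothing is captured, `findall` lists the 1 matched substring directly.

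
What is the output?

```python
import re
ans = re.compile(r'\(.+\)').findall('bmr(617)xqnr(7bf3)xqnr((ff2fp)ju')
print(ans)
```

Since nothing is captured, `findall` lists the 1 matched substring directly.

['(617)xqnr(7bf3)xqnr((ff2fp)']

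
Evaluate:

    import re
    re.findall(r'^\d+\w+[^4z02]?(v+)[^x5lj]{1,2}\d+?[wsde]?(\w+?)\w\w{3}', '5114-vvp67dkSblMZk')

[('vv', 'k')]

Lazy quantifiers expand one character at a time until the remainder of the pattern can match.
`findall` packs the 2 group values into a tuple for every match.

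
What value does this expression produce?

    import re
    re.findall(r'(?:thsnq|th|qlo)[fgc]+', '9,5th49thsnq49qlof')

Walking the string: at [14:18] → 'qlof'.
`findall` yields the raw match text (1 of them) because the pattern has no groups.

['qlof']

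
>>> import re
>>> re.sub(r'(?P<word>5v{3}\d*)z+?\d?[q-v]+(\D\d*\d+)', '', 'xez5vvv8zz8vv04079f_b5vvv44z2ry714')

'xezf_b'

Pattern: a literal '5', then exactly 3 of a literal 'v', then zero or more of a digit (captured as 'word'); then one or more of the literal 'z' (lazy), then optionally a digit, then one or more of a character in [q-v]; then a non-digit, then zero or more of a digit, then one or more of a digit (captured).
Matches: at [3:18] → '5vvv8zz8vv04079'; at [21:34] → '5vvv44z2ry714'.
Each match is replaced by ''.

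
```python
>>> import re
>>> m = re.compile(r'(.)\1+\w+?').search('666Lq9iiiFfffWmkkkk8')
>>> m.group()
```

'666L'

`\1` has to match the exact text group 1 already captured.
`search` walks the string left to right and returns the first match it finds.
The match spans [0:4] → '666L'.
Captured: group 1 = '6'.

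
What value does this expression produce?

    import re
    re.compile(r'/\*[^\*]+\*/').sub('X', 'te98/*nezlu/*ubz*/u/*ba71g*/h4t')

'te98/*nezluXuXh4t'

`sub` substitutes 'X' at each match site.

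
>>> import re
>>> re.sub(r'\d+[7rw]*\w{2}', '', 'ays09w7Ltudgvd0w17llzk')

Pattern: one or more of a digit; then zero or more of one of [7rw], then exactly 2 of a word character.
Each match is replaced by ''.

'aysudgvdllzk'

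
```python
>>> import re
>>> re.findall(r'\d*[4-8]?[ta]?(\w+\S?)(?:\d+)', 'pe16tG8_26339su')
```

This matches zero or more of a digit, then optionally a character in [4-8], then optionally one of [ta]; then one or more of a word character, then optionally a non-whitespace character (captured); then one or more of a digit (non-capturing group).
Scanning left to right: at [0:13] match 'pe16tG8_26339', group 1 = 'pe16tG8_2633'.
`findall` collects group 1 from the one match (1 total).

['pe16tG8_2633']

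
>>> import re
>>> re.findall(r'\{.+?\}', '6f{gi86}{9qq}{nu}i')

['{gi86}', '{9qq}', '{nu}']

With no groups in the pattern, `findall` gives back each whole match — 3 here.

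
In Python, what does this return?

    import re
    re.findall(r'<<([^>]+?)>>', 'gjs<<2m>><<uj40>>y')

Matches: at [3:9] match '<<2m>>', group 1 = '2m'; at [9:17] match '<<uj40>>', group 1 = 'uj40'.
With a single group, `findall` returns only what that group captured — 2 items.

['2m', 'uj40']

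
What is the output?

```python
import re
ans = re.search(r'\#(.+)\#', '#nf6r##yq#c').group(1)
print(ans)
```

nf6r##yq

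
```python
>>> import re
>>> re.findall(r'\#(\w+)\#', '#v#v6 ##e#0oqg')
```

Matches: at [0:3] match '#v#', group 1 = 'v'; at [7:10] match '#e#', group 1 = 'e'.
Because there's exactly one group, `findall` drops the full match and keeps group 1 from each hit.

['v', 'e']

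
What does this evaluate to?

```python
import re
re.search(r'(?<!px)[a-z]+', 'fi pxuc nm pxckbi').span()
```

(0, 2)

The negative lookaround is zero-width — it rules out positions where the adjacent text would match, without consuming anything.
`re.search` scans for the first position where the pattern succeeds.
The match spans [0:2] → 'fi'.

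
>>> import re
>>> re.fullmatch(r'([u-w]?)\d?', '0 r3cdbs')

For `fullmatch`, every character of the input must be accounted for by the pattern.
Here there's no way to consume every character, so the call returns None.

None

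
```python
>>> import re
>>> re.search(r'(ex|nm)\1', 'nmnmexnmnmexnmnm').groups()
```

('nm',)

The backreference `\1` re-matches whatever the first group consumed, character for character.
`re.search` scans for the first position where the pattern succeeds.
The match spans [0:4] → 'nmnm'.
Captured: group 1 = 'nm'.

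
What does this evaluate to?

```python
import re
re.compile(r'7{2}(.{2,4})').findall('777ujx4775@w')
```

['7ujx', '5@w']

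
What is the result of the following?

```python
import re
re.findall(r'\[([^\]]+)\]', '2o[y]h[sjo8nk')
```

['y']

Matches: at [2:5] match '[y]', group 1 = 'y'.
With a single group, `findall` returns only what that group captured — 1 item.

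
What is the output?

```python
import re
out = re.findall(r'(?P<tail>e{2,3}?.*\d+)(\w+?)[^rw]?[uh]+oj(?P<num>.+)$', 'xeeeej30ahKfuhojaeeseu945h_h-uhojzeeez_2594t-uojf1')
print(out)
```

[('eeeej30ahKfuhojaeeseu945h_h-uhojzeeez_2594', 't', 'f1')]

This matches 2 to 3 of a literal 'e' (lazy), then zero or more of any character, then one or more of a digit (captured as 'tail'); then one or more of a word character (lazy) (captured); then optionally any character except [rw]; then one or more of one of [uh], then the literal 'oj'; then one or more of any character (captured as 'num'); then anchored at the end.
With 3 capturing groups, `findall` returns a 3-tuple per match.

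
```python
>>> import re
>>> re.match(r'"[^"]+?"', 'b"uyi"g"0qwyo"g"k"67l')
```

None

`match` is anchored at position 0; if the pattern doesn't fit there, it returns None.
Here the pattern fails at index 0, so the call returns None.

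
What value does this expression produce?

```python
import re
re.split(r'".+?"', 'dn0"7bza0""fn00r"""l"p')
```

With the lazy modifier that quantifier settles for the fewest repetitions that let the rest of the pattern succeed (the atoms after it are unaffected and can still be greedy).
Each match becomes a cut point; 4 segments remain.

['dn0', '', '', 'p']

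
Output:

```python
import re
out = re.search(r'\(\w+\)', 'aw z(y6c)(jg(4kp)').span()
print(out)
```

(4, 9)

The match spans [4:9] → '(y6c)'.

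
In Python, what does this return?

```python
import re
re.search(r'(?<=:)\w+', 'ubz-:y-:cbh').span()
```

(5, 6)

The lookaround is zero-width — it requires the adjacent text to match without consuming it, so the asserted text isn't part of the match.
Unlike `match`, `search` isn't anchored — it looks for the pattern anywhere in the string.
The match spans [5:6] → 'y'.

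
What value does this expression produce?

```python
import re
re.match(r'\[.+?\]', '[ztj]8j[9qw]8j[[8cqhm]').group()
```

'[ztj]'

Lazy quantifiers expand one character at a time until the remainder of the pattern can match.
With `match`, the pattern is implicitly anchored at the beginning.
The match spans [0:5] → '[ztj]'.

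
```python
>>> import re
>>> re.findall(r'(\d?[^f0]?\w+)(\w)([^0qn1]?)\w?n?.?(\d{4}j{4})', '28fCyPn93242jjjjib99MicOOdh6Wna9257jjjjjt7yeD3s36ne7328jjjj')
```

[('28fCyPn93242jjjjib99MicOOdh6Wna9257jjjjjt7yeD3s36n', 'e', '', '7328jjjj')]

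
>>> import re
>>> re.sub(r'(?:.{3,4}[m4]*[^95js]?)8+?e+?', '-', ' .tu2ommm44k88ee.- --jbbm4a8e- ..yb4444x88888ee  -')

' .-e.- --- -e  -'

Pattern: 3 to 4 of any character, then zero or more of one of [m4], then optionally any character except [95js] (non-capturing group); then one or more of a literal '8' (lazy), then one or more of the literal 'e' (lazy).
A `+?`/`*?`/`{m,n}?` starts at its minimum and grows only as far as needed for what follows to match.
Matches: at [2:15] → 'tu2ommm44k88e'; at [20:29] → '-jbbm4a8e'; at [31:46] → '..yb4444x88888e'.
`sub` substitutes '-' at each match site.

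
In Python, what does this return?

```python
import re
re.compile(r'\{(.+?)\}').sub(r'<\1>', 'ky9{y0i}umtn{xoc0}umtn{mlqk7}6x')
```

Because the quantifier is non-greedy, it stops expanding at the earliest point where the rest of the pattern can succeed.
Matches: at [3:8] → '{y0i}'; at [12:18] → '{xoc0}'; at [22:29] → '{mlqk7}'.
`\1` in the replacement pulls in group 1's text for each match.

'ky9<y0i>umtn<xoc0>umtn<mlqk7>6x'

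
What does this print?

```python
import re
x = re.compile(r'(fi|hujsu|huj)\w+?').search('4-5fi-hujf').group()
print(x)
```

The match spans [6:10] → 'hujf'.

hujf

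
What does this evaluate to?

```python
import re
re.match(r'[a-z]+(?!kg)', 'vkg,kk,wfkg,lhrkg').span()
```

(0, 3)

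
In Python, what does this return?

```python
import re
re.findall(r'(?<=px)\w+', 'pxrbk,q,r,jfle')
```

Lookahead/lookbehind check context without consuming it, so the matched span excludes the asserted characters.
Matches: at [2:5] → 'rbk'.
Since nothing is captured, `findall` lists the 1 matched substring directly.

['rbk']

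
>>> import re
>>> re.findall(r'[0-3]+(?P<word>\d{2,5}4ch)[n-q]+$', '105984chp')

['5984ch']

One capturing group, so `findall` returns just the captured substring from the one match — 1 in all.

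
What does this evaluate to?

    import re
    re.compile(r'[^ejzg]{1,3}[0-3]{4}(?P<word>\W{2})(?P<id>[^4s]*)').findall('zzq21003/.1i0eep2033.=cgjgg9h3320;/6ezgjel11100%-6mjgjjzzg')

[('/.', '1i0eep2033.=cgjgg9h3320;/6ezgjel11100%-6mjgjjzzg')]

With 2 capturing groups, `findall` returns a 2-tuple per match.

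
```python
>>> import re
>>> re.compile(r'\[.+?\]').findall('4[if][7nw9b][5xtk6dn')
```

Matches: at [1:5] → '[if]'; at [5:12] → '[7nw9b]'.
No capturing groups, so `findall` returns the 2 full match strings.

['[if]', '[7nw9b]']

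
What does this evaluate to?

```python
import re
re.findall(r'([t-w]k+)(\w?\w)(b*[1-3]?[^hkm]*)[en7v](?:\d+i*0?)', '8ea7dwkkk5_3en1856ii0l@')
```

[('wkkk', '5_', '3e')]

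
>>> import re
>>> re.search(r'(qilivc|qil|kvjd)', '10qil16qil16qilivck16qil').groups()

('qil',)

The match spans [2:5] → 'qil'.
Captured: group 1 = 'qil'.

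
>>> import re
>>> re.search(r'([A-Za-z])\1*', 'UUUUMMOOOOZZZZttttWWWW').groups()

The match spans [0:4] → 'UUUU'.
Captured: group 1 = 'U'.

('U',)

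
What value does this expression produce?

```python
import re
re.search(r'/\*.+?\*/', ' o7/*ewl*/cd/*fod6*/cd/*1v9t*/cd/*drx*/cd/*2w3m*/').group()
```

'/*ewl*/'

With the lazy modifier that quantifier settles for the fewest repetitions that let the rest of the pattern succeed (the atoms after it are unaffected and can still be greedy).
The match spans [3:10] → '/*ewl*/'.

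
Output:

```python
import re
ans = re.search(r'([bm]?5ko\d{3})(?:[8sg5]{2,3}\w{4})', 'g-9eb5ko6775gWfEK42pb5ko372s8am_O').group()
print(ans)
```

b5ko6775gWfEK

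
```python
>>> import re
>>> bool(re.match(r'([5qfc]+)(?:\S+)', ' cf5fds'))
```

False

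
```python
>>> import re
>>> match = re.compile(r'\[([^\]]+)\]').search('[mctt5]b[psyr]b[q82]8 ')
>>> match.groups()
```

('mctt5',)

`search` walks the string left to right and returns the first match it finds.
The match spans [0:7] → '[mctt5]'.
Captured: group 1 = 'mctt5'.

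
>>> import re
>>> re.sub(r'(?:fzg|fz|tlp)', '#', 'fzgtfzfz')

Alternation tries branches left to right and keeps the first one that lets the overall match succeed at that position.
Every occurrence is swapped for '#'.

'#t##'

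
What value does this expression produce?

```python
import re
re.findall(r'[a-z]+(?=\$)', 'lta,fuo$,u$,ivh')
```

['fuo', 'u']

The `(?=…)`/`(?<=…)` assertion just peeks at neighbouring text; it doesn't advance the match position.
Scanning left to right: at [4:7] → 'fuo'; at [9:10] → 'u'.
Since nothing is captured, `findall` lists the 2 matched substrings directly.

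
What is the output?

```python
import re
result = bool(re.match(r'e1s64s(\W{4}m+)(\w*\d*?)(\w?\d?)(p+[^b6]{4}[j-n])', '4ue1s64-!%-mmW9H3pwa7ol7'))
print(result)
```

False

The pattern matches the literal 'e1s', then the literal '64s'; then exactly 4 of a non-word character, then one or more of a literal 'm' (captured); then zero or more of a word character, then zero or more of a digit (lazy) (captured); then optionally a word character, then optionally a digit (captured); then one or more of a literal 'p', then exactly 4 of any character except [b6], then a character in [j-n] (captured).
`re.match` only tries the pattern at the start of the string.
Here position 0 doesn't satisfy it, so the call returns None, and `bool(None)` is False.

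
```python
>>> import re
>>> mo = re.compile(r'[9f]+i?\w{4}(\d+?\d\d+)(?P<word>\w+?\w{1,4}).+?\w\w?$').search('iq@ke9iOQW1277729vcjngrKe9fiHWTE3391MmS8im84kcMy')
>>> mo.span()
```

The match spans [5:48] → '9iOQW1277729vcjngrKe9fiHWTE3391MmS8im84kcMy'.

(5, 48)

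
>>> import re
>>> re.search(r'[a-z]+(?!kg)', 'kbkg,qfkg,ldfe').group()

The negative lookahead/lookbehind blocks any match where the forbidden context is present.
`search` walks the string left to right and returns the first match it finds.
The match spans [0:4] → 'kbkg'.

'kbkg'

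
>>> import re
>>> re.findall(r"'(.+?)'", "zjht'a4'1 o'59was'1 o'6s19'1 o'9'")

A `+?`/`*?`/`{m,n}?` starts at its minimum and grows only as far as needed for what follows to match.
Scanning left to right: at [4:8] match "'a4'", group 1 = 'a4'; at [11:18] match "'59was'", group 1 = '59was'; at [21:27] match "'6s19'", group 1 = '6s19'; at [30:33] match "'9'", group 1 = '9'.
Because there's exactly one group, `findall` drops the full match and keeps group 1 from each hit.

['a4', '59was', '6s19', '9']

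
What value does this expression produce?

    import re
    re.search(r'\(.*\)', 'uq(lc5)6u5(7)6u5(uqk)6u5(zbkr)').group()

'(lc5)6u5(7)6u5(uqk)6u5(zbkr)'

`re.search` tries every starting position until one works.
The match spans [2:30] → '(lc5)6u5(7)6u5(uqk)6u5(zbkr)'.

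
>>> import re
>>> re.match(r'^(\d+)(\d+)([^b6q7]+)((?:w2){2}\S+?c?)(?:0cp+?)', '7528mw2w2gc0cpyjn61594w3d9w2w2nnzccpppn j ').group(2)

'8'

Pattern: anchored at the start of the string; then one or more of a digit (captured); then one or more of a digit (captured); then one or more of any character except [b6q7] (captured); then the literal 'w2' repeated 2 times, then one or more of a non-whitespace character (lazy), then optionally a literal 'c' (captured); then the literal '0c', then one or more of the literal 'p' (lazy) (non-capturing group).
`re.match` won't scan ahead — the pattern has to work from the very first character.
The match spans [0:14] → '7528mw2w2gc0cp'.
Captured: group 1 = '752', group 2 = '8', group 3 = 'm', group 4 = 'w2w2gc'.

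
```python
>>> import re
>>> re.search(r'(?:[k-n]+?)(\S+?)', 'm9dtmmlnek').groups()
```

('9',)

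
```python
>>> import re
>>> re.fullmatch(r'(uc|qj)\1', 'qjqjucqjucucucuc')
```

None

The backreference `\1` re-matches whatever the first group consumed, character for character.
`re.fullmatch` is like wrapping the pattern in `^…$` (in single-line mode).
Here the pattern can't cover the whole string, so the call returns None.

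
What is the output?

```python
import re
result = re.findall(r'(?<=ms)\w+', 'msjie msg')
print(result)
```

The `(?=…)`/`(?<=…)` assertion just peeks at neighbouring text; it doesn't advance the match position.
Matches: at [2:5] → 'jie'; at [8:9] → 'g'.
With no groups in the pattern, `findall` gives back each whole match — 2 here.

['jie', 'g']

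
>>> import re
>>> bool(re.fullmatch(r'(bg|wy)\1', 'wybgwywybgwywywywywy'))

False

`re.fullmatch` is like wrapping the pattern in `^…$` (in single-line mode).
Here the string isn't matched end-to-end, so the call returns None, and `bool(None)` is False.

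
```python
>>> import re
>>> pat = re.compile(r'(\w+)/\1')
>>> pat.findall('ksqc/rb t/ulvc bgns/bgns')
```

['bgns']

The backreference `\1` re-matches whatever the first group consumed, character for character.
Scanning left to right: at [15:24] match 'bgns/bgns', group 1 = 'bgns'.
Because there's exactly one group, `findall` drops the full match and keeps group 1 from the one hit.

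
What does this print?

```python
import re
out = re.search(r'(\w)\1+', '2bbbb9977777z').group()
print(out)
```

bbbb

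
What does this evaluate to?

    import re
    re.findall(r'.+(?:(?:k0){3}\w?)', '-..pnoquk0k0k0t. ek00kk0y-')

['-..pnoquk0k0k0t']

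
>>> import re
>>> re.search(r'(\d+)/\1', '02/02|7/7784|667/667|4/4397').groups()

The match spans [0:5] → '02/02'.
Captured: group 1 = '02'.

('02',)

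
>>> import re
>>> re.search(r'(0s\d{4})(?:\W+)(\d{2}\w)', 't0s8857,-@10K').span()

Pattern: the literal '0s', then exactly 4 of a digit (captured); then one or more of a non-word character (non-capturing group); then exactly 2 of a digit, then a word character (captured).
`search` walks the string left to right and returns the first match it finds.
The match spans [1:13] → '0s8857,-@10K'.
Captured: group 1 = '0s8857', group 2 = '10K'.

(1, 13)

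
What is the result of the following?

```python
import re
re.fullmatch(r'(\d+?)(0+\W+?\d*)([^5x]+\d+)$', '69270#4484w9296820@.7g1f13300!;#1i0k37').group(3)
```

The match spans [0:38] → '69270#4484w9296820@.7g1f13300!;#1i0k37'.
Captured: group 1 = '6927', group 2 = '0#4484', group 3 = 'w9296820@.7g1f13300!;#1i0k37'.

'w9296820@.7g1f13300!;#1i0k37'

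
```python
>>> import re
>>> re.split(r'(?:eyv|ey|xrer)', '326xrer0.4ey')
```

['326', '0.4', '']

Matches to split on: at [3:7] → 'xrer'; at [10:12] → 'ey'.
`split` removes every match and returns the 3 fragments in between.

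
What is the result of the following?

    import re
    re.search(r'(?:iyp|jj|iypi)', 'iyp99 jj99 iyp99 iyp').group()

'iyp'

Unlike `match`, `search` isn't anchored — it looks for the pattern anywhere in the string.
The match spans [0:3] → 'iyp'.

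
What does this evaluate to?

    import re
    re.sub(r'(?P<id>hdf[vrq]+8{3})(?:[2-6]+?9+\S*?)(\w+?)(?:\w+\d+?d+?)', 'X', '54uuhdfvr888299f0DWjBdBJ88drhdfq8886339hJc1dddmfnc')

'54uuXddmfnc'

Lazy quantifiers expand one character at a time until the remainder of the pattern can match.
Every occurrence is swapped for 'X'.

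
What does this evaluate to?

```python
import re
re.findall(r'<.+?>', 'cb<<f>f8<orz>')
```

With the lazy modifier that quantifier settles for the fewest repetitions that let the rest of the pattern succeed (the atoms after it are unaffected and can still be greedy).
Matches: at [2:6] → '<<f>'; at [8:13] → '<orz>'.
`findall` yields the raw match text (2 of them) because the pattern has no groups.

['<<f>', '<orz>']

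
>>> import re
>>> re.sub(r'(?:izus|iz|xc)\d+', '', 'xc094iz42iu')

Matches: at [0:5] → 'xc094'; at [5:9] → 'iz42'.
Each match is replaced by ''.

'iu'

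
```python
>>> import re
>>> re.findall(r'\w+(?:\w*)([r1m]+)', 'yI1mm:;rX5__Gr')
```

['m', 'r']

Pattern: one or more of a word character; then zero or more of a word character (non-capturing group); then one or more of one of [r1m] (captured).
One capturing group, so `findall` returns just the captured substring from each match — 2 in all.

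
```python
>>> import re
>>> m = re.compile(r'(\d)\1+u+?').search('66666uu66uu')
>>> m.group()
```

'66666u'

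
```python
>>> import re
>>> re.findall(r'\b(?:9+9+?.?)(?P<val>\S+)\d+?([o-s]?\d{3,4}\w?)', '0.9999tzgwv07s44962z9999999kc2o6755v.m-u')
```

[('zgwv07s44962z9999999kc2o', '755v')]

With 2 capturing groups, `findall` returns a 2-tuple per match.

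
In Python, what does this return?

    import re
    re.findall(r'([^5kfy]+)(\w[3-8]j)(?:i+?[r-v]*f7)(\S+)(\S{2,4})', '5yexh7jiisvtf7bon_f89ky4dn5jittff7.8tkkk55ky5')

[('ex', 'h7j', 'bon_f89ky4dn5jittff7.8tkkk55k', 'y5')]

This matches one or more of any character except [5kfy] (captured); then a word character, then a character in [3-8], then the literal 'j' (captured); then one or more of the literal 'i' (lazy), then zero or more of a character in [r-v], then the literal 'f7' (non-capturing group); then one or more of a non-whitespace character (captured); then 2 to 4 of a non-whitespace character (captured).
Matches: at [2:45] match 'exh7jiisvtf7bon_f89ky4dn5jittff7.8tkkk55ky5', groups = ('ex', 'h7j', 'bon_f89ky4dn5jittff7.8tkkk55k', 'y5').
4 groups means the one result is a tuple of 4 captured strings — 1 here.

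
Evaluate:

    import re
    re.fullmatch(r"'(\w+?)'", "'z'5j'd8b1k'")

None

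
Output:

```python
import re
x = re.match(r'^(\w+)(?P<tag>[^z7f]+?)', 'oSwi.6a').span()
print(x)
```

Pattern: anchored at the start of the string; then one or more of a word character (captured); then one or more of any character except [z7f] (lazy) (captured as 'tag').
Because the quantifier is non-greedy, it stops expanding at the earliest point where the rest of the pattern can succeed.
`re.match` won't scan ahead — the pattern has to work from the very first character.
The match spans [0:5] → 'oSwi.'.
Captured: group 1 = 'oSwi', group 2 = '.'.

(0, 5)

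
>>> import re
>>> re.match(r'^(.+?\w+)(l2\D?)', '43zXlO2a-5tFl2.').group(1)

'43zXlO2a-5tF'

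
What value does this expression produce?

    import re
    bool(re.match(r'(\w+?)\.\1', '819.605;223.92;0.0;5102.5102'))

After group 1 captures some text, `\1` only succeeds where that same text appears again.
`re.match` won't scan ahead — the pattern has to work from the very first character.
Here position 0 doesn't satisfy it, so the call returns None, and `bool(None)` is False.

False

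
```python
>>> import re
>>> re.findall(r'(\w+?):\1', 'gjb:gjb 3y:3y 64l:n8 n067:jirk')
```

['gjb', '3y']

`\1` is not a pattern — it's the concrete string captured by group 1, re-applied verbatim.
Scanning left to right: at [0:7] match 'gjb:gjb', group 1 = 'gjb'; at [8:13] match '3y:3y', group 1 = '3y'.
Because there's exactly one group, `findall` drops the full match and keeps group 1 from each hit.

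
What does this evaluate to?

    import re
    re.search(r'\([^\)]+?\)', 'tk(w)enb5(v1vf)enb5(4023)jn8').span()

Unlike `match`, `search` isn't anchored — it looks for the pattern anywhere in the string.
The match spans [2:5] → '(w)'.

(2, 5)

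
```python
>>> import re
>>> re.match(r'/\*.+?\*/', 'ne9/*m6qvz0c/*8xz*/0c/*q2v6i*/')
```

None

`re.match` won't scan ahead — the pattern has to work from the very first character.
Here position 0 doesn't satisfy it, so the call returns None.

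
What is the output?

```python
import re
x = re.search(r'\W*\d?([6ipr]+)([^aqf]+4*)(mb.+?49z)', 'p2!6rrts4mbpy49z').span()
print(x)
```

The pattern matches zero or more of a non-word character, then optionally a digit; then one or more of one of [6ipr] (captured); then one or more of any character except [aqf], then zero or more of the literal '4' (captured); then the literal 'mb', then one or more of any character (lazy), then the literal '49z' (captured).
Unlike `match`, `search` isn't anchored — it looks for the pattern anywhere in the string.
The match spans [0:16] → 'p2!6rrts4mbpy49z'.
Captured: group 1 = 'p', group 2 = '2!6rrts4', group 3 = 'mbpy49z'.

(0, 16)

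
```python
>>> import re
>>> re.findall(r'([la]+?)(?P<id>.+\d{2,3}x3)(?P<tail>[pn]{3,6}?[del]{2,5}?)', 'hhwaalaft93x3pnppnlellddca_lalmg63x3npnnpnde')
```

[('a', 'alaft93x3pnppnlellddca_lalmg63x3', 'npnnpnde')]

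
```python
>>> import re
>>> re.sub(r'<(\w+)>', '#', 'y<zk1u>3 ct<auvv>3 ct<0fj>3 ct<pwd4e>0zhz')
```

'y#3 ct#3 ct#3 ct#0zhz'

Matches: at [1:7] → '<zk1u>'; at [11:17] → '<auvv>'; at [21:26] → '<0fj>'; at [30:37] → '<pwd4e>'.
Each match is replaced by '#'.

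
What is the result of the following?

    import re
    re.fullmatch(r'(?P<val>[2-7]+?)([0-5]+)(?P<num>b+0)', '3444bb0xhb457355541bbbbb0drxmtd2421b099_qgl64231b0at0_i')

None

For `fullmatch`, every character of the input must be accounted for by the pattern.
Here the string isn't matched end-to-end, so the call returns None.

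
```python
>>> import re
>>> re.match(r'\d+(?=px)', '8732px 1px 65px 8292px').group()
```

'8732'

Lookahead/lookbehind check context without consuming it, so the matched span excludes the asserted characters.
With `match`, the pattern is implicitly anchored at the beginning.
The match spans [0:4] → '8732'.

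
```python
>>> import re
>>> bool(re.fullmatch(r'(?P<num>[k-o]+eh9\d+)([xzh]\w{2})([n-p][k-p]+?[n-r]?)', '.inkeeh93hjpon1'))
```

`re.fullmatch` is like wrapping the pattern in `^…$` (in single-line mode).
Here the pattern can't cover the whole string, so the call returns None, and `bool(None)` is False.

False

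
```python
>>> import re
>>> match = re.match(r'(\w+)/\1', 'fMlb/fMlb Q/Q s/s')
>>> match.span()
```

`re.match` won't scan ahead — the pattern has to work from the very first character.
The match spans [0:9] → 'fMlb/fMlb'.

(0, 9)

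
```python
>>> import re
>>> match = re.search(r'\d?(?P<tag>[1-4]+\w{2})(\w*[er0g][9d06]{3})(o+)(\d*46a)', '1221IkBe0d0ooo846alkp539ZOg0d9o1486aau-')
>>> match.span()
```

The pattern matches optionally a digit; then one or more of a character in [1-4], then exactly 2 of a word character (captured as 'tag'); then zero or more of a word character, then one of [er0g], then exactly 3 of one of [9d06] (captured); then one or more of a literal 'o' (captured); then zero or more of a digit, then the literal '46a' (captured).
Unlike `match`, `search` isn't anchored — it looks for the pattern anywhere in the string.
The match spans [0:18] → '1221IkBe0d0ooo846a'.
Captured: group 1 = '221Ik', group 2 = 'Be0d0', group 3 = 'ooo', group 4 = '846a'.

(0, 18)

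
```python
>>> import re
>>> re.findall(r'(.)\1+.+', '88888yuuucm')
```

`\1` is not a pattern — it's the concrete string captured by group 1, re-applied verbatim.
Matches: at [0:11] match '88888yuuucm', group 1 = '8'.
Because there's exactly one group, `findall` drops the full match and keeps group 1 from the one hit.

['8']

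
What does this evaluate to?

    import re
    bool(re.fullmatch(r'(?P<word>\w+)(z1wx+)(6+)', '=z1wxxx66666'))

False

This matches one or more of a word character (captured as 'word'); then the literal 'z1w', then one or more of a literal 'x' (captured); then one or more of a literal '6' (captured).
`fullmatch` succeeds only if the pattern covers the string from start to end.
Here the pattern can't cover the whole string, so the call returns None, and `bool(None)` is False.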